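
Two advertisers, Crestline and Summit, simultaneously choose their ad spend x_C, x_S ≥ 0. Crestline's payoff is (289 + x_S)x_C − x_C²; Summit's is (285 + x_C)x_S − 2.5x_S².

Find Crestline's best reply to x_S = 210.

Expanding Crestline's payoff: 289x_C + x_Sx_C − x_C².
∂π/∂x_C = 289 + x_S − 2x_C = 0, so x_C = 144.5 + 0.5x_S.
At x_S = 210: x_C = 144.5 + 0.5·210 = 249.5.

249.5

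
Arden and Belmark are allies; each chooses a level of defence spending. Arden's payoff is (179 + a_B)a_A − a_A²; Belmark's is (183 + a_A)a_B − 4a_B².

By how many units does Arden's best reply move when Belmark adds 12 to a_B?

Expanding Arden's payoff: 179a_A + a_Ba_A − a_A².
∂π/∂a_A = 179 + a_B − 2a_A = 0, so a_A = 89.5 + 0.5a_B.
The reaction-function slope is 0.5, so a 12-unit rise in a_B moves a_A by 0.5 × 12 = 6. Arden's best response rises — the actions are strategic complements.

6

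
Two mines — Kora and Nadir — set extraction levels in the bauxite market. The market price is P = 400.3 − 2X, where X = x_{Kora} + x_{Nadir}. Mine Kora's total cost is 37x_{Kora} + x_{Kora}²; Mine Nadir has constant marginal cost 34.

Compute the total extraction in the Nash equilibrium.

Mine Kora's profit: π = x_{Kora}(400.3 − 2(x_{Kora} + x_{Nadir})) − 37x_{Kora} − x_{Kora}².
∂π/∂x_{Kora} = 363.3 − 6x_{Kora} − 2x_{Nadir} = 0, so x_{Kora} = 60.55 − (1/3)x_{Nadir}.
For Nadir: ∂π/∂x_{Nadir} = 366.3 − 4x_{Nadir} − 2x_{Kora} = 0 ⇒ x_{Nadir} = 91.575 − 0.5x_{Kora}.
Substituting the second reaction function into the first: x_{Kora} = 60.55 − (1/3)(91.575 − 0.5x_{Kora}), which gives (5/6)x_{Kora} = 30.025 ⇒ x_{Kora} = 36.03.
Then x_{Nadir} = 91.575 − 0.5·36.03 = 73.56.
Total extraction: 36.03 + 73.56 = 109.59.

109.59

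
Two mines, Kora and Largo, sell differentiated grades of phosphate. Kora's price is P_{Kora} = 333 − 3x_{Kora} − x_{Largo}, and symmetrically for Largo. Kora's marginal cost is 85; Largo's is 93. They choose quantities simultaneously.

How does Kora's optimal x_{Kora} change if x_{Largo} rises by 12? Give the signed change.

-2

Mine Kora's profit: π = x_{Kora}(333 − 3x_{Kora} − x_{Largo}) − 85x_{Kora}.
∂π/∂x_{Kora} = 248 − 6x_{Kora} − x_{Largo} = 0 ⇒ x_{Kora} = 124/3 − (1/6)x_{Largo}.
The reaction-function slope is −1/6, so a 12-unit rise in x_{Largo} moves x_{Kora} by −1/6 × 12 = −2. Kora's best response falls — the actions are strategic substitutes.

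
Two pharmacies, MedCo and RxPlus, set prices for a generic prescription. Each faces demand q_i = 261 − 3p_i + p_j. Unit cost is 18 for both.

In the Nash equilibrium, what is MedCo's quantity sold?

135

MedCo's profit: π = (p_{MedCo} − 18)(261 − 3p_{MedCo} + p_{RxPlus}).
∂π/∂p_{MedCo} = 315 − 6p_{MedCo} + p_{RxPlus} = 0 ⇒ p_{MedCo} = 52.5 + (1/6)p_{RxPlus}.
Setting p_{MedCo} = p_{RxPlus} in the reaction function: p_{MedCo} = 52.5 + (1/6)p_{MedCo}, so p_{MedCo} = 52.5 / (5/6) = 63.
q_{MedCo} = 261 − 3·63 + 63 = 135.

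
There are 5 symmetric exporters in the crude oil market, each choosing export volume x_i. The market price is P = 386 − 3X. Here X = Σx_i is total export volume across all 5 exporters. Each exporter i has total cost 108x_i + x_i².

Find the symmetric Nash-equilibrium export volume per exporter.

13.9

A representative exporter's profit is π_i = x_i(386 − 3X) − 108x_i − x_i², with X = x_i + Σ_{j≠i} x_j.
First-order condition: 278 − 8x_i − 3Σ_{j≠i} x_j = 0.
Imposing symmetry (x_j = x for all j) turns Σ_{j≠i} x_j into 4x, so 278 = 20x and x = 13.9.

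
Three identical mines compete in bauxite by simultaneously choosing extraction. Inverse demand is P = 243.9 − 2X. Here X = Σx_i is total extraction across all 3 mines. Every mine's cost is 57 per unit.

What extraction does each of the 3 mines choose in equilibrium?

A representative mine's profit is π_i = x_i(243.9 − 2X) − 57x_i, with X = x_i + Σ_{j≠i} x_j.
First-order condition: 186.9 − 4x_i − 2Σ_{j≠i} x_j = 0.
Imposing symmetry (x_j = x for all j) turns Σ_{j≠i} x_j into 2x, so 186.9 = 8x and x = 23.3625.

23.3625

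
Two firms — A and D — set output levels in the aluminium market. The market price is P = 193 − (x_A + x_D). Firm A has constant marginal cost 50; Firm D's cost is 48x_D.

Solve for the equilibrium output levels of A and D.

Firm A's profit: π = x_A(193 − (x_A + x_D)) − 50x_A.
∂π/∂x_A = 143 − 2x_A − x_D = 0, so x_A = 71.5 − 0.5x_D.
By the same steps for D: x_D = 72.5 − 0.5x_A.
Solving the two reaction functions simultaneously: (1 − (−0.5)(−0.5))x_A = 71.5 − 0.5·72.5, so 0.75x_A = 35.25 and x_A = 47.
Then x_D = 72.5 − 0.5·47 = 49.

47, 49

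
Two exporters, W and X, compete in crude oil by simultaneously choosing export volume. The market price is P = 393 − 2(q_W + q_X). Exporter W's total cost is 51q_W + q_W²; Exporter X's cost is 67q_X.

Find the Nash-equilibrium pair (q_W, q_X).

Exporter W's profit: π = q_W(393 − 2(q_W + q_X)) − 51q_W − q_W².
∂π/∂q_W = 342 − 6q_W − 2q_X = 0, so q_W = 57 − (1/3)q_X.
For X: ∂π/∂q_X = 326 − 4q_X − 2q_W = 0 ⇒ q_X = 81.5 − 0.5q_W.
Plugging q_X into W's best response: q_W = 57 − (1/3)(81.5 − 0.5q_W) ⇒ (5/6)q_W = 179/6, so q_W = 35.8.
Then q_X = 81.5 − 0.5·35.8 = 63.6.

35.8, 63.6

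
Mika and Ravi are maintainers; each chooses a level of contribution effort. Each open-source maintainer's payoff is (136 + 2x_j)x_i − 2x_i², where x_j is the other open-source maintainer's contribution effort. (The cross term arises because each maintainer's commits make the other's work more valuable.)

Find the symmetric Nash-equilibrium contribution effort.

68

Mika's payoff is (136 + 2x_R)x_M − 2x_M².
∂π/∂x_M = 136 + 2x_R − 4x_M = 0, so x_M = 34 + 0.5x_R.
Setting x_M = x_R in the reaction function: x_M = 34 + 0.5x_M, so x_M = 34 / 0.5 = 68.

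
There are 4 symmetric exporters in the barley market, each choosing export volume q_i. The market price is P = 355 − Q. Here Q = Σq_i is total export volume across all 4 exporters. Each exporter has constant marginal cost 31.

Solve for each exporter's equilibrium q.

64.8

A representative exporter's profit is π_i = q_i(355 − Q) − 31q_i, with Q = q_i + Σ_{j≠i} q_j.
First-order condition: 324 − 2q_i − Σ_{j≠i} q_j = 0.
With identical exporters, set every q_j = q: then 324 − 2q − 3q = 0, i.e. q = 324/5 = 64.8.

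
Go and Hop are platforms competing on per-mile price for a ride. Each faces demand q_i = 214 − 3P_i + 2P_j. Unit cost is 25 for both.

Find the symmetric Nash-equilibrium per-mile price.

72.25

Go's profit: π = (P_{Go} − 25)(214 − 3P_{Go} + 2P_{Hop}).
∂π/∂P_{Go} = 289 − 6P_{Go} + 2P_{Hop} = 0 ⇒ P_{Go} = 289/6 + (1/3)P_{Hop}.
The game is symmetric, so in equilibrium P_{Hop} = P_{Go}: the reaction function gives (2/3)P_{Go} = 289/6, hence P_{Go} = 72.25.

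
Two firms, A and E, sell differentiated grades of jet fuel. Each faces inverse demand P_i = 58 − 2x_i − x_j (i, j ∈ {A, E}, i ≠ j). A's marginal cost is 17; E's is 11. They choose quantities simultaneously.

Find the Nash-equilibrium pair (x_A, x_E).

Firm A's profit: π = x_A(58 − 2x_A − x_E) − 17x_A.
∂π/∂x_A = 41 − 4x_A − x_E = 0 ⇒ x_A = 10.25 − 0.25x_E.
Similarly x_E = 11.75 − 0.25x_A.
Substituting the second reaction function into the first: x_A = 10.25 − 0.25(11.75 − 0.25x_A), which gives 0.9375x_A = 7.3125 ⇒ x_A = 7.8.
Then x_E = 11.75 − 0.25·7.8 = 9.8.

7.8, 9.8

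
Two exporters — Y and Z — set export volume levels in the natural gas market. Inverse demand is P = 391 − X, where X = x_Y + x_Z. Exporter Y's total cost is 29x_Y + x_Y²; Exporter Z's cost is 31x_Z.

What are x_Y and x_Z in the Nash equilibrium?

52, 154

Exporter Y's profit: π = x_Y(391 − (x_Y + x_Z)) − 29x_Y − x_Y².
∂π/∂x_Y = 362 − 4x_Y − x_Z = 0, so x_Y = 90.5 − 0.25x_Z.
For Z: ∂π/∂x_Z = 360 − 2x_Z − x_Y = 0 ⇒ x_Z = 180 − 0.5x_Y.
Solving the two reaction functions simultaneously: (1 − (−0.25)(−0.5))x_Y = 90.5 − 0.25·180, so 0.875x_Y = 45.5 and x_Y = 52.
Then x_Z = 180 − 0.5·52 = 154.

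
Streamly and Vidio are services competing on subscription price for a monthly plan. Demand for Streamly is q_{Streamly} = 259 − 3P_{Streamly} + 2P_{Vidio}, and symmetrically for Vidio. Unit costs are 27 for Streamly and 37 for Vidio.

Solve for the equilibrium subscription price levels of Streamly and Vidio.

Streamly's profit: π = (P_{Streamly} − 27)(259 − 3P_{Streamly} + 2P_{Vidio}).
∂π/∂P_{Streamly} = 340 − 6P_{Streamly} + 2P_{Vidio} = 0 ⇒ P_{Streamly} = 170/3 + (1/3)P_{Vidio}.
Similarly P_{Vidio} = 185/3 + (1/3)P_{Streamly}.
Plugging P_{Vidio} into Streamly's best response: P_{Streamly} = 170/3 + (1/3)(185/3 + (1/3)P_{Streamly}) ⇒ (8/9)P_{Streamly} = 695/9, so P_{Streamly} = 86.875.
Then P_{Vidio} = 185/3 + (1/3)·86.875 = 90.625.

86.875, 90.625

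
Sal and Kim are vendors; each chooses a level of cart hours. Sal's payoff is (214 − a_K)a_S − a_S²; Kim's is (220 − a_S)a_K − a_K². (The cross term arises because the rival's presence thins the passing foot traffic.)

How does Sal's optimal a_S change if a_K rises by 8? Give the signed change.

-4

Expanding Sal's payoff: 214a_S − a_Ka_S − a_S².
∂π/∂a_S = 214 − a_K − 2a_S = 0, so a_S = 107 − 0.5a_K.
The reaction-function slope is −0.5, so an 8-unit rise in a_K moves a_S by −0.5 × 8 = −4. Sal's best response falls — the actions are strategic substitutes.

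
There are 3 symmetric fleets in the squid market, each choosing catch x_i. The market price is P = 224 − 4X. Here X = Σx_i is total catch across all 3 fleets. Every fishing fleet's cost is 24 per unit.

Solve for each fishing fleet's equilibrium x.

A representative fishing fleet's profit is π_i = x_i(224 − 4X) − 24x_i, with X = x_i + Σ_{j≠i} x_j.
First-order condition: 200 − 8x_i − 4Σ_{j≠i} x_j = 0.
In a symmetric equilibrium every fishing fleet chooses the same x, so Σ_{j≠i} x_j = 2x. The condition becomes 200 − 16x = 0, giving x = 200/16 = 12.5.

12.5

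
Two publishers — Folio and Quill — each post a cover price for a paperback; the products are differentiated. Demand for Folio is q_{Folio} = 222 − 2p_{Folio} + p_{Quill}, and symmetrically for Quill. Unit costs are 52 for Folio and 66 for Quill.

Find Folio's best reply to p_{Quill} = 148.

118.5

Folio's profit: π = (p_{Folio} − 52)(222 − 2p_{Folio} + p_{Quill}).
∂π/∂p_{Folio} = 326 − 4p_{Folio} + p_{Quill} = 0 ⇒ p_{Folio} = 81.5 + 0.25p_{Quill}.
At p_{Quill} = 148: p_{Folio} = 81.5 + 0.25·148 = 118.5.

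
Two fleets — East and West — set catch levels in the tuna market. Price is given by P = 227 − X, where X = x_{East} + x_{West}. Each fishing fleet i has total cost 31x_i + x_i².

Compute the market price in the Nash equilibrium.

148.6

Fishing fleet East's profit: π = x_{East}(227 − (x_{East} + x_{West})) − 31x_{East} − x_{East}².
∂π/∂x_{East} = 196 − 4x_{East} − x_{West} = 0, so x_{East} = 49 − 0.25x_{West}.
By symmetry x_{West} = x_{East}; substituting into the reaction function, 1.25x_{East} = 49 and x_{East} = 39.2.
Equilibrium price: P = 227 − 78.4 = 148.6.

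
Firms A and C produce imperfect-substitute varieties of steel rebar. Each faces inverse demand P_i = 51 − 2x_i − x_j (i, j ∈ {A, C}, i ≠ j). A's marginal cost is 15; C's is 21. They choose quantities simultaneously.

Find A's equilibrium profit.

115.52

Firm A's profit: π = x_A(51 − 2x_A − x_C) − 15x_A.
∂π/∂x_A = 36 − 4x_A − x_C = 0 ⇒ x_A = 9 − 0.25x_C.
Similarly x_C = 7.5 − 0.25x_A.
Solving the two reaction functions simultaneously: (1 − (−0.25)(−0.25))x_A = 9 − 0.25·7.5, so 0.9375x_A = 7.125 and x_A = 7.6.
Then x_C = 7.5 − 0.25·7.6 = 5.6.
P_A = 51 − 2·7.6 − 5.6 = 30.2.
Profit = (30.2 − 15)·7.6 = 115.52.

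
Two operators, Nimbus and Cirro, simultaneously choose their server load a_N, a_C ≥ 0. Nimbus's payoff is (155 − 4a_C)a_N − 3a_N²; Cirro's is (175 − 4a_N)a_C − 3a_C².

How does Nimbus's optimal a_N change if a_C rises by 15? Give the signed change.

Expanding Nimbus's payoff: 155a_N − 4a_Ca_N − 3a_N².
∂π/∂a_N = 155 − 4a_C − 6a_N = 0, so a_N = 155/6 − (2/3)a_C.
The reaction-function slope is −2/3, so a 15-unit rise in a_C moves a_N by −2/3 × 15 = −10. Nimbus's best response falls — the actions are strategic substitutes.

-10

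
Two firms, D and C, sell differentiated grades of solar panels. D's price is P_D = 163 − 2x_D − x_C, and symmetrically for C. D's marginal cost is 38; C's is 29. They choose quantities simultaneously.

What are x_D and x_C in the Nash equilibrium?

24.4, 27.4

Firm D's profit: π = x_D(163 − 2x_D − x_C) − 38x_D.
∂π/∂x_D = 125 − 4x_D − x_C = 0 ⇒ x_D = 31.25 − 0.25x_C.
Similarly x_C = 33.5 − 0.25x_D.
Solving the two reaction functions simultaneously: (1 − (−0.25)(−0.25))x_D = 31.25 − 0.25·33.5, so 0.9375x_D = 22.875 and x_D = 24.4.
Then x_C = 33.5 − 0.25·24.4 = 27.4.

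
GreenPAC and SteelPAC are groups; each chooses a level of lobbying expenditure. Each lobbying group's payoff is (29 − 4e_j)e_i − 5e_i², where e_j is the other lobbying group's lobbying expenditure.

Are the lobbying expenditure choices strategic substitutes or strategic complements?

GreenPAC's payoff is (29 − 4e_S)e_G − 5e_G².
∂π/∂e_G = 29 − 4e_S − 10e_G = 0, so e_G = 2.9 − 0.4e_S.
The best-response slope de_G/de_S = −0.4 < 0: the reaction function is downward-sloping, so the choices are strategic substitutes.

strategic substitutes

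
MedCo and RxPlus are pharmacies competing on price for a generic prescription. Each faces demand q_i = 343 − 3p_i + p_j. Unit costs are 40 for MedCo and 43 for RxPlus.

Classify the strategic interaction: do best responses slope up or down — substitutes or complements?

strategic complements

MedCo's profit: π = (p_{MedCo} − 40)(343 − 3p_{MedCo} + p_{RxPlus}).
∂π/∂p_{MedCo} = 463 − 6p_{MedCo} + p_{RxPlus} = 0 ⇒ p_{MedCo} = 463/6 + (1/6)p_{RxPlus}.
The best-response slope dp_{MedCo}/dp_{RxPlus} = 1/6 > 0: the reaction function is upward-sloping, so the choices are strategic complements.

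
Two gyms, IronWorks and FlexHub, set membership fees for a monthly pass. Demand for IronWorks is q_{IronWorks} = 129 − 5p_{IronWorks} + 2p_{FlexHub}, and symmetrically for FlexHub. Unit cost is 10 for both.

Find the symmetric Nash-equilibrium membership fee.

22.375

IronWorks's profit: π = (p_{IronWorks} − 10)(129 − 5p_{IronWorks} + 2p_{FlexHub}).
∂π/∂p_{IronWorks} = 179 − 10p_{IronWorks} + 2p_{FlexHub} = 0 ⇒ p_{IronWorks} = 17.9 + 0.2p_{FlexHub}.
By symmetry p_{FlexHub} = p_{IronWorks}; substituting into the reaction function, 0.8p_{IronWorks} = 17.9 and p_{IronWorks} = 22.375.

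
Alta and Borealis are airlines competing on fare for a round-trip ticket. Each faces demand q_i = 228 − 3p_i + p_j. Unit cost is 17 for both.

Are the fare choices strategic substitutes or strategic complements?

strategic complements

Alta's profit: π = (p_{Alta} − 17)(228 − 3p_{Alta} + p_{Borealis}).
∂π/∂p_{Alta} = 279 − 6p_{Alta} + p_{Borealis} = 0 ⇒ p_{Alta} = 46.5 + (1/6)p_{Borealis}.
The best-response slope dp_{Alta}/dp_{Borealis} = 1/6 > 0: the reaction function is upward-sloping, so the choices are strategic complements.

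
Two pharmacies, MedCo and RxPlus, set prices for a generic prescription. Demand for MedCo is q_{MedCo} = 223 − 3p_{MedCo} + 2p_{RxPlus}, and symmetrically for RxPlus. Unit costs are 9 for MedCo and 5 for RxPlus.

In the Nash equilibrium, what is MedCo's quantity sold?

158.25

MedCo's profit: π = (p_{MedCo} − 9)(223 − 3p_{MedCo} + 2p_{RxPlus}).
∂π/∂p_{MedCo} = 250 − 6p_{MedCo} + 2p_{RxPlus} = 0 ⇒ p_{MedCo} = 125/3 + (1/3)p_{RxPlus}.
Similarly p_{RxPlus} = 119/3 + (1/3)p_{MedCo}.
Substituting the second reaction function into the first: p_{MedCo} = 125/3 + (1/3)(119/3 + (1/3)p_{MedCo}), which gives (8/9)p_{MedCo} = 494/9 ⇒ p_{MedCo} = 61.75.
Then p_{RxPlus} = 119/3 + (1/3)·61.75 = 60.25.
q_{MedCo} = 223 − 3·61.75 + 2·60.25 = 158.25.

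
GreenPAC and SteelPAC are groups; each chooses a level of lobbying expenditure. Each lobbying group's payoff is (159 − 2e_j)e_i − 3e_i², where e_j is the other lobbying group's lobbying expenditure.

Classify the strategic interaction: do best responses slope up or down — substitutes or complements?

strategic substitutes

GreenPAC's payoff is (159 − 2e_S)e_G − 3e_G².
∂π/∂e_G = 159 − 2e_S − 6e_G = 0, so e_G = 26.5 − (1/3)e_S.
The best-response slope de_G/de_S = −1/3 < 0: the reaction function is downward-sloping, so the choices are strategic substitutes.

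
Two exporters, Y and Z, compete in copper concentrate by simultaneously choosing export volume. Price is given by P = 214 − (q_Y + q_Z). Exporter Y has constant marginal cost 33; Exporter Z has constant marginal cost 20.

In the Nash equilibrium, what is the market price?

Exporter Y's profit: π = q_Y(214 − (q_Y + q_Z)) − 33q_Y.
∂π/∂q_Y = 181 − 2q_Y − q_Z = 0, so q_Y = 90.5 − 0.5q_Z.
By the same steps for Z: q_Z = 97 − 0.5q_Y.
Solving the two reaction functions simultaneously: (1 − (−0.5)(−0.5))q_Y = 90.5 − 0.5·97, so 0.75q_Y = 42 and q_Y = 56.
Then q_Z = 97 − 0.5·56 = 69.
Equilibrium price: P = 214 − 125 = 89.

89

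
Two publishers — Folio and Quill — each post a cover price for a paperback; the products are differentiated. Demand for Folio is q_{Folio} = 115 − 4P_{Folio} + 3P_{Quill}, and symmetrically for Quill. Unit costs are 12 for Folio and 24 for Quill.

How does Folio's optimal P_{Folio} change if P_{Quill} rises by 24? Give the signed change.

9

Folio's profit: π = (P_{Folio} − 12)(115 − 4P_{Folio} + 3P_{Quill}).
∂π/∂P_{Folio} = 163 − 8P_{Folio} + 3P_{Quill} = 0 ⇒ P_{Folio} = 20.375 + 0.375P_{Quill}.
The reaction-function slope is 0.375, so a 24-unit rise in P_{Quill} moves P_{Folio} by 0.375 × 24 = 9. Folio's best response rises — the actions are strategic complements.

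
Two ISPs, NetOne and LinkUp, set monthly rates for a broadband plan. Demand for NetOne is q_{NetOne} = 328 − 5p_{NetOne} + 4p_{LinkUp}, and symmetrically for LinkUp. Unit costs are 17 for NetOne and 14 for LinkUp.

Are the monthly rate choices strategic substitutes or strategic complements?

NetOne's profit: π = (p_{NetOne} − 17)(328 − 5p_{NetOne} + 4p_{LinkUp}).
∂π/∂p_{NetOne} = 413 − 10p_{NetOne} + 4p_{LinkUp} = 0 ⇒ p_{NetOne} = 41.3 + 0.4p_{LinkUp}.
The best-response slope dp_{NetOne}/dp_{LinkUp} = 0.4 > 0: the reaction function is upward-sloping, so the choices are strategic complements.

strategic complements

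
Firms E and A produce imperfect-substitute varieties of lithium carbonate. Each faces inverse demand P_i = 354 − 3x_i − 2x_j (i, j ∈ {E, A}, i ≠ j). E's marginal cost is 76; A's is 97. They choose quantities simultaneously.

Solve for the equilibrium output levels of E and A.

36.0625, 30.8125

Firm E's profit: π = x_E(354 − 3x_E − 2x_A) − 76x_E.
∂π/∂x_E = 278 − 6x_E − 2x_A = 0 ⇒ x_E = 139/3 − (1/3)x_A.
Similarly x_A = 257/6 − (1/3)x_E.
Solving the two reaction functions simultaneously: (1 − (−1/3)(−1/3))x_E = 139/3 − (1/3)·(257/6), so (8/9)x_E = 577/18 and x_E = 36.0625.
Then x_A = 257/6 − (1/3)·36.0625 = 30.8125.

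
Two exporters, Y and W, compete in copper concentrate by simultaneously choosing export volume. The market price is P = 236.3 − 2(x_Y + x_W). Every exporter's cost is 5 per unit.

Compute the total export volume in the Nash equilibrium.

77.1

Exporter Y's profit: π = x_Y(236.3 − 2(x_Y + x_W)) − 5x_Y.
∂π/∂x_Y = 231.3 − 4x_Y − 2x_W = 0, so x_Y = 57.825 − 0.5x_W.
By symmetry x_W = x_Y; substituting into the reaction function, 1.5x_Y = 57.825 and x_Y = 38.55.
Total export volume: 38.55 + 38.55 = 77.1.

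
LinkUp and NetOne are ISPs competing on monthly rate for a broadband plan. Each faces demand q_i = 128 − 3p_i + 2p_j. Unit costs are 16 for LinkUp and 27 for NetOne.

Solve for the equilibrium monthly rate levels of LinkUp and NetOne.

46.0625, 50.1875

LinkUp's profit: π = (p_{LinkUp} − 16)(128 − 3p_{LinkUp} + 2p_{NetOne}).
∂π/∂p_{LinkUp} = 176 − 6p_{LinkUp} + 2p_{NetOne} = 0 ⇒ p_{LinkUp} = 88/3 + (1/3)p_{NetOne}.
Similarly p_{NetOne} = 209/6 + (1/3)p_{LinkUp}.
Solving the two reaction functions simultaneously: (1 − (1/3)(1/3))p_{LinkUp} = 88/3 + (1/3)·(209/6), so (8/9)p_{LinkUp} = 737/18 and p_{LinkUp} = 46.0625.
Then p_{NetOne} = 209/6 + (1/3)·46.0625 = 50.1875.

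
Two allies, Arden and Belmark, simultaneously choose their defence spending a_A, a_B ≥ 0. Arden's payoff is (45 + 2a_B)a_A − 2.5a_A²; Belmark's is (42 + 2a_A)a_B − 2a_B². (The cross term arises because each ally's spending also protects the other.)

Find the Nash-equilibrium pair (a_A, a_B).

16.5, 18.75

Expanding Arden's payoff: 45a_A + 2a_Ba_A − 2.5a_A².
∂π/∂a_A = 45 + 2a_B − 5a_A = 0, so a_A = 9 + 0.4a_B.
Likewise for Belmark: a_B = 10.5 + 0.5a_A.
Substituting the second reaction function into the first: a_A = 9 + 0.4(10.5 + 0.5a_A), which gives 0.8a_A = 13.2 ⇒ a_A = 16.5.
Then a_B = 10.5 + 0.5·16.5 = 18.75.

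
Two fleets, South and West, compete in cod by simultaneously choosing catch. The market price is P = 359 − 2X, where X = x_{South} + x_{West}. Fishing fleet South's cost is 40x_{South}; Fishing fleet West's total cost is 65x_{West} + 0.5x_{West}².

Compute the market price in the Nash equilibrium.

Fishing fleet South's profit: π = x_{South}(359 − 2(x_{South} + x_{West})) − 40x_{South}.
∂π/∂x_{South} = 319 − 4x_{South} − 2x_{West} = 0, so x_{South} = 79.75 − 0.5x_{West}.
For West: ∂π/∂x_{West} = 294 − 5x_{West} − 2x_{South} = 0 ⇒ x_{West} = 58.8 − 0.4x_{South}.
Plugging x_{West} into South's best response: x_{South} = 79.75 − 0.5(58.8 − 0.4x_{South}) ⇒ 0.8x_{South} = 50.35, so x_{South} = 62.9375.
Then x_{West} = 58.8 − 0.4·62.9375 = 33.625.
Equilibrium price: P = 359 − 2·96.5625 = 165.875.

165.875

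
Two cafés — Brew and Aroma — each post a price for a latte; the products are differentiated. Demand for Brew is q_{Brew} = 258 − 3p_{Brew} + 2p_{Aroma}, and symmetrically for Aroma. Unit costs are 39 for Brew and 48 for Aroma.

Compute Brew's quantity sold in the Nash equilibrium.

Brew's profit: π = (p_{Brew} − 39)(258 − 3p_{Brew} + 2p_{Aroma}).
∂π/∂p_{Brew} = 375 − 6p_{Brew} + 2p_{Aroma} = 0 ⇒ p_{Brew} = 62.5 + (1/3)p_{Aroma}.
Similarly p_{Aroma} = 67 + (1/3)p_{Brew}.
Substituting the second reaction function into the first: p_{Brew} = 62.5 + (1/3)(67 + (1/3)p_{Brew}), which gives (8/9)p_{Brew} = 509/6 ⇒ p_{Brew} = 95.4375.
Then p_{Aroma} = 67 + (1/3)·95.4375 = 98.8125.
q_{Brew} = 258 − 3·95.4375 + 2·98.8125 = 169.3125.

169.3125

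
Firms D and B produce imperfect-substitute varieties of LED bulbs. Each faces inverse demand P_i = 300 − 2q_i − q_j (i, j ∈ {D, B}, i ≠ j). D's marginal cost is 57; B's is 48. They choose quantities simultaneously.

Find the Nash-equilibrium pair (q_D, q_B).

Firm D's profit: π = q_D(300 − 2q_D − q_B) − 57q_D.
∂π/∂q_D = 243 − 4q_D − q_B = 0 ⇒ q_D = 60.75 − 0.25q_B.
Similarly q_B = 63 − 0.25q_D.
Substituting the second reaction function into the first: q_D = 60.75 − 0.25(63 − 0.25q_D), which gives 0.9375q_D = 45 ⇒ q_D = 48.
Then q_B = 63 − 0.25·48 = 51.

48, 51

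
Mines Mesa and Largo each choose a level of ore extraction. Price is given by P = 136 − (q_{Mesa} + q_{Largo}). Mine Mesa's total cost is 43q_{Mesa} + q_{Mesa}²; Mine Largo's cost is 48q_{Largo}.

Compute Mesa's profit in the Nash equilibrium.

Mine Mesa's profit: π = q_{Mesa}(136 − (q_{Mesa} + q_{Largo})) − 43q_{Mesa} − q_{Mesa}².
∂π/∂q_{Mesa} = 93 − 4q_{Mesa} − q_{Largo} = 0, so q_{Mesa} = 23.25 − 0.25q_{Largo}.
For Largo: ∂π/∂q_{Largo} = 88 − 2q_{Largo} − q_{Mesa} = 0 ⇒ q_{Largo} = 44 − 0.5q_{Mesa}.
Plugging q_{Largo} into Mesa's best response: q_{Mesa} = 23.25 − 0.25(44 − 0.5q_{Mesa}) ⇒ 0.875q_{Mesa} = 12.25, so q_{Mesa} = 14.
Then q_{Largo} = 44 − 0.5·14 = 37.
Price P = 136 − 51 = 85.
Mesa's profit: (85 − 43)·14 − (14)² = 392.

392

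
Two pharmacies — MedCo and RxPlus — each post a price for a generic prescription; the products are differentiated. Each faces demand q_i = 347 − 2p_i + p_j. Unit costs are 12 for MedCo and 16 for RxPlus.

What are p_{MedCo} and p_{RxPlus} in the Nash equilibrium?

MedCo's profit: π = (p_{MedCo} − 12)(347 − 2p_{MedCo} + p_{RxPlus}).
∂π/∂p_{MedCo} = 371 − 4p_{MedCo} + p_{RxPlus} = 0 ⇒ p_{MedCo} = 92.75 + 0.25p_{RxPlus}.
Similarly p_{RxPlus} = 94.75 + 0.25p_{MedCo}.
Plugging p_{RxPlus} into MedCo's best response: p_{MedCo} = 92.75 + 0.25(94.75 + 0.25p_{MedCo}) ⇒ 0.9375p_{MedCo} = 116.4375, so p_{MedCo} = 124.2.
Then p_{RxPlus} = 94.75 + 0.25·124.2 = 125.8.

124.2, 125.8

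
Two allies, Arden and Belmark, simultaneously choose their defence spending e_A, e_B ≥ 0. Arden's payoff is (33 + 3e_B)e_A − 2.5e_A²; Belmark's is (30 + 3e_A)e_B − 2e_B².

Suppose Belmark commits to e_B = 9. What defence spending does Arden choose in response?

Expanding Arden's payoff: 33e_A + 3e_Be_A − 2.5e_A².
∂π/∂e_A = 33 + 3e_B − 5e_A = 0, so e_A = 6.6 + 0.6e_B.
At e_B = 9: e_A = 6.6 + 0.6·9 = 12.

12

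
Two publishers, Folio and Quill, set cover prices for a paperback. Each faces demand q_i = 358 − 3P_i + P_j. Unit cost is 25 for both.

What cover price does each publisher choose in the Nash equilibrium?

Folio's profit: π = (P_{Folio} − 25)(358 − 3P_{Folio} + P_{Quill}).
∂π/∂P_{Folio} = 433 − 6P_{Folio} + P_{Quill} = 0 ⇒ P_{Folio} = 433/6 + (1/6)P_{Quill}.
The game is symmetric, so in equilibrium P_{Quill} = P_{Folio}: the reaction function gives (5/6)P_{Folio} = 433/6, hence P_{Folio} = 86.6.

86.6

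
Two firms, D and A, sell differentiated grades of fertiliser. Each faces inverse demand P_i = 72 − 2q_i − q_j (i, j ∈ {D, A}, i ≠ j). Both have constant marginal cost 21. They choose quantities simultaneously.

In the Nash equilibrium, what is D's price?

41.4

Firm D's profit: π = q_D(72 − 2q_D − q_A) − 21q_D.
∂π/∂q_D = 51 − 4q_D − q_A = 0 ⇒ q_D = 12.75 − 0.25q_A.
By symmetry q_A = q_D; substituting into the reaction function, 1.25q_D = 12.75 and q_D = 10.2.
P_D = 72 − 2·10.2 − 10.2 = 41.4.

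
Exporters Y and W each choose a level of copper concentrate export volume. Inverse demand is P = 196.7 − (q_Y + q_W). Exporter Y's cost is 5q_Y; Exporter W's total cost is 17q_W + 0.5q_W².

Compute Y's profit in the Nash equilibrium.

6253.6464

Exporter Y's profit: π = q_Y(196.7 − (q_Y + q_W)) − 5q_Y.
∂π/∂q_Y = 191.7 − 2q_Y − q_W = 0, so q_Y = 95.85 − 0.5q_W.
For W: ∂π/∂q_W = 179.7 − 3q_W − q_Y = 0 ⇒ q_W = 59.9 − (1/3)q_Y.
Solving the two reaction functions simultaneously: (1 − (−0.5)(−1/3))q_Y = 95.85 − 0.5·59.9, so (5/6)q_Y = 65.9 and q_Y = 79.08.
Then q_W = 59.9 − (1/3)·79.08 = 33.54.
Price P = 196.7 − 112.62 = 84.08.
Y's profit: (84.08 − 5)·79.08 = 6253.6464.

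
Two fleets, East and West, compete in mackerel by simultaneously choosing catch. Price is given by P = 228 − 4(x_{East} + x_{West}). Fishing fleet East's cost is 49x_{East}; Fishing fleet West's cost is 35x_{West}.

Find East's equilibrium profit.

756.25

Fishing fleet East's profit: π = x_{East}(228 − 4(x_{East} + x_{West})) − 49x_{East}.
∂π/∂x_{East} = 179 − 8x_{East} − 4x_{West} = 0, so x_{East} = 22.375 − 0.5x_{West}.
By the same steps for West: x_{West} = 24.125 − 0.5x_{East}.
Substituting the second reaction function into the first: x_{East} = 22.375 − 0.5(24.125 − 0.5x_{East}), which gives 0.75x_{East} = 10.3125 ⇒ x_{East} = 13.75.
Then x_{West} = 24.125 − 0.5·13.75 = 17.25.
Price P = 228 − 4·31 = 104.
East's profit: (104 − 49)·13.75 = 756.25.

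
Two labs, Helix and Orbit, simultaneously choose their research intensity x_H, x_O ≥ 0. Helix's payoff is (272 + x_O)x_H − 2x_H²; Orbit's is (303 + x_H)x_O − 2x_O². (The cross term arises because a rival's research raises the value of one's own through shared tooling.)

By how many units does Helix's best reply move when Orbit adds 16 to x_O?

4

Expanding Helix's payoff: 272x_H + x_Ox_H − 2x_H².
∂π/∂x_H = 272 + x_O − 4x_H = 0, so x_H = 68 + 0.25x_O.
The reaction-function slope is 0.25, so a 16-unit rise in x_O moves x_H by 0.25 × 16 = 4. Helix's best response rises — the actions are strategic complements.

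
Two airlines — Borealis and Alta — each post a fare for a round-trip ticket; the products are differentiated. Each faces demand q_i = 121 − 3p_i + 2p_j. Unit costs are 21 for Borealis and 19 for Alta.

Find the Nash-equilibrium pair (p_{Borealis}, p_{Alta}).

Borealis's profit: π = (p_{Borealis} − 21)(121 − 3p_{Borealis} + 2p_{Alta}).
∂π/∂p_{Borealis} = 184 − 6p_{Borealis} + 2p_{Alta} = 0 ⇒ p_{Borealis} = 92/3 + (1/3)p_{Alta}.
Similarly p_{Alta} = 89/3 + (1/3)p_{Borealis}.
Plugging p_{Alta} into Borealis's best response: p_{Borealis} = 92/3 + (1/3)(89/3 + (1/3)p_{Borealis}) ⇒ (8/9)p_{Borealis} = 365/9, so p_{Borealis} = 45.625.
Then p_{Alta} = 89/3 + (1/3)·45.625 = 44.875.

45.625, 44.875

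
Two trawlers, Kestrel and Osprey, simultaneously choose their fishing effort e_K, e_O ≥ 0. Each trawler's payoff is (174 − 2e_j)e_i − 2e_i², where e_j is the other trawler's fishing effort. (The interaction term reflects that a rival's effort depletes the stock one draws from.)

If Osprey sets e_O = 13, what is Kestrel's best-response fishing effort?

37

Kestrel's payoff is (174 − 2e_O)e_K − 2e_K².
∂π/∂e_K = 174 − 2e_O − 4e_K = 0, so e_K = 43.5 − 0.5e_O.
At e_O = 13: e_K = 43.5 − 0.5·13 = 37.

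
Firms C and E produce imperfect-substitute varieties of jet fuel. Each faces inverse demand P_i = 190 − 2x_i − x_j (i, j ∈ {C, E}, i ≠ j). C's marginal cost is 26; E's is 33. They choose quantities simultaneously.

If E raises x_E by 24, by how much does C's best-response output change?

-6

Firm C's profit: π = x_C(190 − 2x_C − x_E) − 26x_C.
∂π/∂x_C = 164 − 4x_C − x_E = 0 ⇒ x_C = 41 − 0.25x_E.
The reaction-function slope is −0.25, so a 24-unit rise in x_E moves x_C by −0.25 × 24 = −6. C's best response falls — the actions are strategic substitutes.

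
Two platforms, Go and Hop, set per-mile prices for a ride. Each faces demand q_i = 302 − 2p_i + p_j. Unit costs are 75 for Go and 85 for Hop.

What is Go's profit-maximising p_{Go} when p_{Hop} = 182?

158.5

Go's profit: π = (p_{Go} − 75)(302 − 2p_{Go} + p_{Hop}).
∂π/∂p_{Go} = 452 − 4p_{Go} + p_{Hop} = 0 ⇒ p_{Go} = 113 + 0.25p_{Hop}.
At p_{Hop} = 182: p_{Go} = 113 + 0.25·182 = 158.5.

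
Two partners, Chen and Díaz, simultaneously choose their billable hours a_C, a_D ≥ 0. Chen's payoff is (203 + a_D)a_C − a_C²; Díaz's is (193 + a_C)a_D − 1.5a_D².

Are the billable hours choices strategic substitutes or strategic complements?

Expanding Chen's payoff: 203a_C + a_Da_C − a_C².
∂π/∂a_C = 203 + a_D − 2a_C = 0, so a_C = 101.5 + 0.5a_D.
The best-response slope da_C/da_D = 0.5 > 0: the reaction function is upward-sloping, so the choices are strategic complements.

strategic complements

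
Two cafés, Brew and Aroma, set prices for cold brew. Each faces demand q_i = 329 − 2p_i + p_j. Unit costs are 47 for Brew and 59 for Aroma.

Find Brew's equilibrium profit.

Brew's profit: π = (p_{Brew} − 47)(329 − 2p_{Brew} + p_{Aroma}).
∂π/∂p_{Brew} = 423 − 4p_{Brew} + p_{Aroma} = 0 ⇒ p_{Brew} = 105.75 + 0.25p_{Aroma}.
Similarly p_{Aroma} = 111.75 + 0.25p_{Brew}.
Plugging p_{Aroma} into Brew's best response: p_{Brew} = 105.75 + 0.25(111.75 + 0.25p_{Brew}) ⇒ 0.9375p_{Brew} = 133.6875, so p_{Brew} = 142.6.
Then p_{Aroma} = 111.75 + 0.25·142.6 = 147.4.
q_{Brew} = 329 − 2·142.6 + 147.4 = 191.2.
Profit = (142.6 − 47)·191.2 = 18278.72.

18278.72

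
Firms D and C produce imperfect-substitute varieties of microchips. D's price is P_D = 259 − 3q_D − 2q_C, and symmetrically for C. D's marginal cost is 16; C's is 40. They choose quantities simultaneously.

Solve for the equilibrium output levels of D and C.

Firm D's profit: π = q_D(259 − 3q_D − 2q_C) − 16q_D.
∂π/∂q_D = 243 − 6q_D − 2q_C = 0 ⇒ q_D = 40.5 − (1/3)q_C.
Similarly q_C = 36.5 − (1/3)q_D.
Solving the two reaction functions simultaneously: (1 − (−1/3)(−1/3))q_D = 40.5 − (1/3)·36.5, so (8/9)q_D = 85/3 and q_D = 31.875.
Then q_C = 36.5 − (1/3)·31.875 = 25.875.

31.875, 25.875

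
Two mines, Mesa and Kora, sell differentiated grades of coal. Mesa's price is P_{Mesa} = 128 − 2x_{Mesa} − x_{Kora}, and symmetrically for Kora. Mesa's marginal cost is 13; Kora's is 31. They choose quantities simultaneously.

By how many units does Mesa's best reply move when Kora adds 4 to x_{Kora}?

-1

Mine Mesa's profit: π = x_{Mesa}(128 − 2x_{Mesa} − x_{Kora}) − 13x_{Mesa}.
∂π/∂x_{Mesa} = 115 − 4x_{Mesa} − x_{Kora} = 0 ⇒ x_{Mesa} = 28.75 − 0.25x_{Kora}.
The reaction-function slope is −0.25, so a 4-unit rise in x_{Kora} moves x_{Mesa} by −0.25 × 4 = −1. Mesa's best response falls — the actions are strategic substitutes.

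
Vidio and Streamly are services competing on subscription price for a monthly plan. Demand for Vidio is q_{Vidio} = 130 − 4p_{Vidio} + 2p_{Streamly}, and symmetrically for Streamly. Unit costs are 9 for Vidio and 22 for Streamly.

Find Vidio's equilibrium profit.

Vidio's profit: π = (p_{Vidio} − 9)(130 − 4p_{Vidio} + 2p_{Streamly}).
∂π/∂p_{Vidio} = 166 − 8p_{Vidio} + 2p_{Streamly} = 0 ⇒ p_{Vidio} = 20.75 + 0.25p_{Streamly}.
Similarly p_{Streamly} = 27.25 + 0.25p_{Vidio}.
Solving the two reaction functions simultaneously: (1 − (0.25)(0.25))p_{Vidio} = 20.75 + 0.25·27.25, so 0.9375p_{Vidio} = 27.5625 and p_{Vidio} = 29.4.
Then p_{Streamly} = 27.25 + 0.25·29.4 = 34.6.
q_{Vidio} = 130 − 4·29.4 + 2·34.6 = 81.6.
Profit = (29.4 − 9)·81.6 = 1664.64.

1664.64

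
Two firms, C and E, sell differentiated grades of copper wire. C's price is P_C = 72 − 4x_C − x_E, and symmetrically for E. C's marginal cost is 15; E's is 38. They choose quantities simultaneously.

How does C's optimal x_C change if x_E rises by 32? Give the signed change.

Firm C's profit: π = x_C(72 − 4x_C − x_E) − 15x_C.
∂π/∂x_C = 57 − 8x_C − x_E = 0 ⇒ x_C = 7.125 − 0.125x_E.
The reaction-function slope is −0.125, so a 32-unit rise in x_E moves x_C by −0.125 × 32 = −4. C's best response falls — the actions are strategic substitutes.

-4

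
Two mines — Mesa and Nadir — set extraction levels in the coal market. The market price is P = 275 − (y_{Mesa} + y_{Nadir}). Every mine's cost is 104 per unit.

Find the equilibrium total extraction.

114

Mine Mesa's profit: π = y_{Mesa}(275 − (y_{Mesa} + y_{Nadir})) − 104y_{Mesa}.
∂π/∂y_{Mesa} = 171 − 2y_{Mesa} − y_{Nadir} = 0, so y_{Mesa} = 85.5 − 0.5y_{Nadir}.
By symmetry y_{Nadir} = y_{Mesa}; substituting into the reaction function, 1.5y_{Mesa} = 85.5 and y_{Mesa} = 57.
Total extraction: 57 + 57 = 114.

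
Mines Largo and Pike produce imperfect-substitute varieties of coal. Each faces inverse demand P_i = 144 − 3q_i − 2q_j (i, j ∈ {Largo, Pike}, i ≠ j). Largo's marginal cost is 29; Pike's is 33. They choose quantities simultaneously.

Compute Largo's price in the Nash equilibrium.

72.875

Mine Largo's profit: π = q_{Largo}(144 − 3q_{Largo} − 2q_{Pike}) − 29q_{Largo}.
∂π/∂q_{Largo} = 115 − 6q_{Largo} − 2q_{Pike} = 0 ⇒ q_{Largo} = 115/6 − (1/3)q_{Pike}.
Similarly q_{Pike} = 18.5 − (1/3)q_{Largo}.
Substituting the second reaction function into the first: q_{Largo} = 115/6 − (1/3)(18.5 − (1/3)q_{Largo}), which gives (8/9)q_{Largo} = 13 ⇒ q_{Largo} = 14.625.
Then q_{Pike} = 18.5 − (1/3)·14.625 = 13.625.
P_{Largo} = 144 − 3·14.625 − 2·13.625 = 72.875.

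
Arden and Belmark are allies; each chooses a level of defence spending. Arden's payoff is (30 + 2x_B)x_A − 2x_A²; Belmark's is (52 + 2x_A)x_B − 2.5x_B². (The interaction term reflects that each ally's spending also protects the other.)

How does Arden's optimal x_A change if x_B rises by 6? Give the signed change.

3

Expanding Arden's payoff: 30x_A + 2x_Bx_A − 2x_A².
∂π/∂x_A = 30 + 2x_B − 4x_A = 0, so x_A = 7.5 + 0.5x_B.
The reaction-function slope is 0.5, so a 6-unit rise in x_B moves x_A by 0.5 × 6 = 3. Arden's best response rises — the actions are strategic complements.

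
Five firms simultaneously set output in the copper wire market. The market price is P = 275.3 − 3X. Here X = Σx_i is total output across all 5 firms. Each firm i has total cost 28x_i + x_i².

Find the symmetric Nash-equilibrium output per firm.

A representative firm's profit is π_i = x_i(275.3 − 3X) − 28x_i − x_i², with X = x_i + Σ_{j≠i} x_j.
First-order condition: 247.3 − 8x_i − 3Σ_{j≠i} x_j = 0.
With identical firms, set every x_j = x: then 247.3 − 8x − 12x = 0, i.e. x = 247.3/20 = 12.365.

12.365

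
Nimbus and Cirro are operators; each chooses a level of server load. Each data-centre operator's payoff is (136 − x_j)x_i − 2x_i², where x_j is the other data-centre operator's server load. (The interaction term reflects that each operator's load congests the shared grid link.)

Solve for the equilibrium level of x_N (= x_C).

27.2

Nimbus's payoff is (136 − x_C)x_N − 2x_N².
∂π/∂x_N = 136 − x_C − 4x_N = 0, so x_N = 34 − 0.25x_C.
The game is symmetric, so in equilibrium x_C = x_N: the reaction function gives 1.25x_N = 34, hence x_N = 27.2.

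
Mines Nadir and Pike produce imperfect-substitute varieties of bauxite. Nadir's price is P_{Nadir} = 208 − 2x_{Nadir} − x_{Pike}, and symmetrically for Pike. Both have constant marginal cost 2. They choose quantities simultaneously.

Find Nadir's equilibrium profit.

Mine Nadir's profit: π = x_{Nadir}(208 − 2x_{Nadir} − x_{Pike}) − 2x_{Nadir}.
∂π/∂x_{Nadir} = 206 − 4x_{Nadir} − x_{Pike} = 0 ⇒ x_{Nadir} = 51.5 − 0.25x_{Pike}.
The game is symmetric, so in equilibrium x_{Pike} = x_{Nadir}: the reaction function gives 1.25x_{Nadir} = 51.5, hence x_{Nadir} = 41.2.
P_{Nadir} = 208 − 2·41.2 − 41.2 = 84.4.
Profit = (84.4 − 2)·41.2 = 3394.88.

3394.88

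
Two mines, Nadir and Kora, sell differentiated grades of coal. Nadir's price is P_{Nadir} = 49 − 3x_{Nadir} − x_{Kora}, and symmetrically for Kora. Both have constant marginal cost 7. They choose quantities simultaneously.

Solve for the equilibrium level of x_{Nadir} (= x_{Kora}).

Mine Nadir's profit: π = x_{Nadir}(49 − 3x_{Nadir} − x_{Kora}) − 7x_{Nadir}.
∂π/∂x_{Nadir} = 42 − 6x_{Nadir} − x_{Kora} = 0 ⇒ x_{Nadir} = 7 − (1/6)x_{Kora}.
Setting x_{Nadir} = x_{Kora} in the reaction function: x_{Nadir} = 7 − (1/6)x_{Nadir}, so x_{Nadir} = 7 / (7/6) = 6.

6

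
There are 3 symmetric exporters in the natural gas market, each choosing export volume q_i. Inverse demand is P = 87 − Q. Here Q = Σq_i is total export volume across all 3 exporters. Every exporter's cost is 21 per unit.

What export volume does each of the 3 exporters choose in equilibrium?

16.5

A representative exporter's profit is π_i = q_i(87 − Q) − 21q_i, with Q = q_i + Σ_{j≠i} q_j.
First-order condition: 66 − 2q_i − Σ_{j≠i} q_j = 0.
With identical exporters, set every q_j = q: then 66 − 2q − 2q = 0, i.e. q = 66/4 = 16.5.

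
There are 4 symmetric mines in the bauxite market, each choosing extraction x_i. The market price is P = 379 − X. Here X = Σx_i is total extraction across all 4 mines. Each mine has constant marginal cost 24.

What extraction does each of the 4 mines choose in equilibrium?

71

A representative mine's profit is π_i = x_i(379 − X) − 24x_i, with X = x_i + Σ_{j≠i} x_j.
First-order condition: 355 − 2x_i − Σ_{j≠i} x_j = 0.
In a symmetric equilibrium every mine chooses the same x, so Σ_{j≠i} x_j = 3x. The condition becomes 355 − 5x = 0, giving x = 355/5 = 71.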